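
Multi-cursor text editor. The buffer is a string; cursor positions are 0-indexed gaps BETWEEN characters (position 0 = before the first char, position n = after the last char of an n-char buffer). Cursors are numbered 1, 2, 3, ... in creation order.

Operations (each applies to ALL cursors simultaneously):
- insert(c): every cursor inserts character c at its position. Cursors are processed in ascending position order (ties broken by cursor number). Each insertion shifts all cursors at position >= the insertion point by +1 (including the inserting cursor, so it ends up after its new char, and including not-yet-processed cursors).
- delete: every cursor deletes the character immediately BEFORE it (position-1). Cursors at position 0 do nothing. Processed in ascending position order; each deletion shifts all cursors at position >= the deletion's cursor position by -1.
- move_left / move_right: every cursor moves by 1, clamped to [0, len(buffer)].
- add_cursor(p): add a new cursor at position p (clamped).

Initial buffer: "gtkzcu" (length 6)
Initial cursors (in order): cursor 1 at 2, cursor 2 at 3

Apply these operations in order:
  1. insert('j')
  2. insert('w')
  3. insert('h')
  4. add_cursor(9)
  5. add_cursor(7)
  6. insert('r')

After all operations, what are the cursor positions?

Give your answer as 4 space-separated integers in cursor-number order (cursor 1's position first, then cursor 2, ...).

Answer: 6 13 13 9

Derivation:
After op 1 (insert('j')): buffer="gtjkjzcu" (len 8), cursors c1@3 c2@5, authorship ..1.2...
After op 2 (insert('w')): buffer="gtjwkjwzcu" (len 10), cursors c1@4 c2@7, authorship ..11.22...
After op 3 (insert('h')): buffer="gtjwhkjwhzcu" (len 12), cursors c1@5 c2@9, authorship ..111.222...
After op 4 (add_cursor(9)): buffer="gtjwhkjwhzcu" (len 12), cursors c1@5 c2@9 c3@9, authorship ..111.222...
After op 5 (add_cursor(7)): buffer="gtjwhkjwhzcu" (len 12), cursors c1@5 c4@7 c2@9 c3@9, authorship ..111.222...
After op 6 (insert('r')): buffer="gtjwhrkjrwhrrzcu" (len 16), cursors c1@6 c4@9 c2@13 c3@13, authorship ..1111.242223...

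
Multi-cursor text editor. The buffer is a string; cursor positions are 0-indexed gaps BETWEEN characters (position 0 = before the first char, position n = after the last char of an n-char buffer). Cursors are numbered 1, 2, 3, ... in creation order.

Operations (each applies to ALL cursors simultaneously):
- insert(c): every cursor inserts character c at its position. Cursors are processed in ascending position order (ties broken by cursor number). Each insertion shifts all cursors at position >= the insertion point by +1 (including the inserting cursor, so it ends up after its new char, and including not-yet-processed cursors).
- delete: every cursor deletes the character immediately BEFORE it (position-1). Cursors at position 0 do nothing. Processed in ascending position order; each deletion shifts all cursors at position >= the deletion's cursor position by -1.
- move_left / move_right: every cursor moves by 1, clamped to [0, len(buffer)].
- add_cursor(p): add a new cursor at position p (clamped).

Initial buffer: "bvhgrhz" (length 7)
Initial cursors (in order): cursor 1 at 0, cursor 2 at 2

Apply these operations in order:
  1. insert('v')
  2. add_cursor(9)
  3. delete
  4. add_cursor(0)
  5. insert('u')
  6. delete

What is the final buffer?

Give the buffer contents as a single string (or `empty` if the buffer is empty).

After op 1 (insert('v')): buffer="vbvvhgrhz" (len 9), cursors c1@1 c2@4, authorship 1..2.....
After op 2 (add_cursor(9)): buffer="vbvvhgrhz" (len 9), cursors c1@1 c2@4 c3@9, authorship 1..2.....
After op 3 (delete): buffer="bvhgrh" (len 6), cursors c1@0 c2@2 c3@6, authorship ......
After op 4 (add_cursor(0)): buffer="bvhgrh" (len 6), cursors c1@0 c4@0 c2@2 c3@6, authorship ......
After op 5 (insert('u')): buffer="uubvuhgrhu" (len 10), cursors c1@2 c4@2 c2@5 c3@10, authorship 14..2....3
After op 6 (delete): buffer="bvhgrh" (len 6), cursors c1@0 c4@0 c2@2 c3@6, authorship ......

Answer: bvhgrh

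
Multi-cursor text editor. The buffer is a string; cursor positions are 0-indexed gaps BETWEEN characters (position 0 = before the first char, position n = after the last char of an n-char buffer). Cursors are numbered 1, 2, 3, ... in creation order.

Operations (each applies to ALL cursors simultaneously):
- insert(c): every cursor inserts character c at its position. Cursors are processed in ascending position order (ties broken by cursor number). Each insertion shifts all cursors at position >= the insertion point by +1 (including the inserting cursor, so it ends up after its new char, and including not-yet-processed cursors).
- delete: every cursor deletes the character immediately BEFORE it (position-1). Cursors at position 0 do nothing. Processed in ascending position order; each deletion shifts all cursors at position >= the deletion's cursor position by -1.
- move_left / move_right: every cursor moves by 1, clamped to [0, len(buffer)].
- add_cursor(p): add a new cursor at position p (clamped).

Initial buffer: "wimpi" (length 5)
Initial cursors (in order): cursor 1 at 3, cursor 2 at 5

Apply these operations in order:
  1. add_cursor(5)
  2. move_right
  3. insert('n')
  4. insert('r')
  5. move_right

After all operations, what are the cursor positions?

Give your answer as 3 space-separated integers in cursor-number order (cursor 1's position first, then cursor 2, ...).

After op 1 (add_cursor(5)): buffer="wimpi" (len 5), cursors c1@3 c2@5 c3@5, authorship .....
After op 2 (move_right): buffer="wimpi" (len 5), cursors c1@4 c2@5 c3@5, authorship .....
After op 3 (insert('n')): buffer="wimpninn" (len 8), cursors c1@5 c2@8 c3@8, authorship ....1.23
After op 4 (insert('r')): buffer="wimpnrinnrr" (len 11), cursors c1@6 c2@11 c3@11, authorship ....11.2323
After op 5 (move_right): buffer="wimpnrinnrr" (len 11), cursors c1@7 c2@11 c3@11, authorship ....11.2323

Answer: 7 11 11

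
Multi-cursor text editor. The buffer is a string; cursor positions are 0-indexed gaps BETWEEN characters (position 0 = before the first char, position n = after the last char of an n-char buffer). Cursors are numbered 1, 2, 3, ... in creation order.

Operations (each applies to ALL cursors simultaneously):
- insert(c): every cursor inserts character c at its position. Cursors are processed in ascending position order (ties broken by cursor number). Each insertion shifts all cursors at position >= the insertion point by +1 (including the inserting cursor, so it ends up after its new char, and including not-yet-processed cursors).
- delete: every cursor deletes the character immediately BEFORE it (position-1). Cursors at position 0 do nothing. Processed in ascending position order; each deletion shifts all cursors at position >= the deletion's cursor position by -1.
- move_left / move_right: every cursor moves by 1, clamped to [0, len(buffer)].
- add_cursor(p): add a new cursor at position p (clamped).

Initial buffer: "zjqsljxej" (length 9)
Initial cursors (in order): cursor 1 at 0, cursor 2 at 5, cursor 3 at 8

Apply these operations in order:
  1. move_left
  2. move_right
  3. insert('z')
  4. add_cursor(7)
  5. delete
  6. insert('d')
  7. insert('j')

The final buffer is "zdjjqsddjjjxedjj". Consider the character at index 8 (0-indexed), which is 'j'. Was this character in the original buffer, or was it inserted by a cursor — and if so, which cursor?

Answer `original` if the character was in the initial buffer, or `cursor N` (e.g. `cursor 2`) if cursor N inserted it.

After op 1 (move_left): buffer="zjqsljxej" (len 9), cursors c1@0 c2@4 c3@7, authorship .........
After op 2 (move_right): buffer="zjqsljxej" (len 9), cursors c1@1 c2@5 c3@8, authorship .........
After op 3 (insert('z')): buffer="zzjqslzjxezj" (len 12), cursors c1@2 c2@7 c3@11, authorship .1....2...3.
After op 4 (add_cursor(7)): buffer="zzjqslzjxezj" (len 12), cursors c1@2 c2@7 c4@7 c3@11, authorship .1....2...3.
After op 5 (delete): buffer="zjqsjxej" (len 8), cursors c1@1 c2@4 c4@4 c3@7, authorship ........
After op 6 (insert('d')): buffer="zdjqsddjxedj" (len 12), cursors c1@2 c2@7 c4@7 c3@11, authorship .1...24...3.
After op 7 (insert('j')): buffer="zdjjqsddjjjxedjj" (len 16), cursors c1@3 c2@10 c4@10 c3@15, authorship .11...2424...33.
Authorship (.=original, N=cursor N): . 1 1 . . . 2 4 2 4 . . . 3 3 .
Index 8: author = 2

Answer: cursor 2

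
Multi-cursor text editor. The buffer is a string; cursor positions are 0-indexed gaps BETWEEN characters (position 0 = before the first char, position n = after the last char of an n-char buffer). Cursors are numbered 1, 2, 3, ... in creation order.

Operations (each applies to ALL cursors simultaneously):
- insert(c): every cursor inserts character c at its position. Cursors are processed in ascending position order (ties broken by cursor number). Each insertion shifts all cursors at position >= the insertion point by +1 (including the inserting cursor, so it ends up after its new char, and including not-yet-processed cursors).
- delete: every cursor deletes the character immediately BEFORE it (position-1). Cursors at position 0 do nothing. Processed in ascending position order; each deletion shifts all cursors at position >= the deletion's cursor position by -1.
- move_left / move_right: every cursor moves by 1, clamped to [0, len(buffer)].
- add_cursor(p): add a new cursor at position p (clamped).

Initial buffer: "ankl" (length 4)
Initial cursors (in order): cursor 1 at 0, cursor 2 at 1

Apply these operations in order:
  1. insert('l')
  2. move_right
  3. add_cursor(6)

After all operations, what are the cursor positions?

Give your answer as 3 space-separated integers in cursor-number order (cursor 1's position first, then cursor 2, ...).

Answer: 2 4 6

Derivation:
After op 1 (insert('l')): buffer="lalnkl" (len 6), cursors c1@1 c2@3, authorship 1.2...
After op 2 (move_right): buffer="lalnkl" (len 6), cursors c1@2 c2@4, authorship 1.2...
After op 3 (add_cursor(6)): buffer="lalnkl" (len 6), cursors c1@2 c2@4 c3@6, authorship 1.2...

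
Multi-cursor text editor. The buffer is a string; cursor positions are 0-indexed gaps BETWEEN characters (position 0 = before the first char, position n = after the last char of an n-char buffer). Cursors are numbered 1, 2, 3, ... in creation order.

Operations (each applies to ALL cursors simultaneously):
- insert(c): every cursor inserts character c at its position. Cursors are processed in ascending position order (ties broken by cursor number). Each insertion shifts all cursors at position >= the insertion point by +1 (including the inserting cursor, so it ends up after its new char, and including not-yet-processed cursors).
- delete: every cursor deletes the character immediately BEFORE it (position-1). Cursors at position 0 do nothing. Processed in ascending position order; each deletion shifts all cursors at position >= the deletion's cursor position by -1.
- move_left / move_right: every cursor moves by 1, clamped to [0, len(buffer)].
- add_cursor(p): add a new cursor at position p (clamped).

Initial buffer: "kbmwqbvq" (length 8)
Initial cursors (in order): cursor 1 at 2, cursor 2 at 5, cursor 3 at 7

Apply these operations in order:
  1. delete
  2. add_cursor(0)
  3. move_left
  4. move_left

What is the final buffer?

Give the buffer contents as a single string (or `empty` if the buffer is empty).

Answer: kmwbq

Derivation:
After op 1 (delete): buffer="kmwbq" (len 5), cursors c1@1 c2@3 c3@4, authorship .....
After op 2 (add_cursor(0)): buffer="kmwbq" (len 5), cursors c4@0 c1@1 c2@3 c3@4, authorship .....
After op 3 (move_left): buffer="kmwbq" (len 5), cursors c1@0 c4@0 c2@2 c3@3, authorship .....
After op 4 (move_left): buffer="kmwbq" (len 5), cursors c1@0 c4@0 c2@1 c3@2, authorship .....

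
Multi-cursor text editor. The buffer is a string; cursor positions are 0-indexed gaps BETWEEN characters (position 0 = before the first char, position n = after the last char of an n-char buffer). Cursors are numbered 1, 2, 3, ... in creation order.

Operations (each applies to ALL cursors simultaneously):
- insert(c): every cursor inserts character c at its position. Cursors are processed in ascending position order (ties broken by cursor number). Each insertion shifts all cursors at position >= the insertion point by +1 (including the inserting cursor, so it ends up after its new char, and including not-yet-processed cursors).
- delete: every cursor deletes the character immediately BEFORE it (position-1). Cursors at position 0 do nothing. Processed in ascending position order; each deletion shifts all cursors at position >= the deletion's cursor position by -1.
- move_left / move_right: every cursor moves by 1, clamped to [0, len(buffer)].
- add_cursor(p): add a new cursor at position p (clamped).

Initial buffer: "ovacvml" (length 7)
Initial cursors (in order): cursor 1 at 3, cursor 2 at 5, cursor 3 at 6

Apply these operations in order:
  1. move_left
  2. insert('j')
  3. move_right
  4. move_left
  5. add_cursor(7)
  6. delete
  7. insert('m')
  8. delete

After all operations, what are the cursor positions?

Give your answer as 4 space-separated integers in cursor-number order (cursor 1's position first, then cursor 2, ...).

Answer: 2 4 4 4

Derivation:
After op 1 (move_left): buffer="ovacvml" (len 7), cursors c1@2 c2@4 c3@5, authorship .......
After op 2 (insert('j')): buffer="ovjacjvjml" (len 10), cursors c1@3 c2@6 c3@8, authorship ..1..2.3..
After op 3 (move_right): buffer="ovjacjvjml" (len 10), cursors c1@4 c2@7 c3@9, authorship ..1..2.3..
After op 4 (move_left): buffer="ovjacjvjml" (len 10), cursors c1@3 c2@6 c3@8, authorship ..1..2.3..
After op 5 (add_cursor(7)): buffer="ovjacjvjml" (len 10), cursors c1@3 c2@6 c4@7 c3@8, authorship ..1..2.3..
After op 6 (delete): buffer="ovacml" (len 6), cursors c1@2 c2@4 c3@4 c4@4, authorship ......
After op 7 (insert('m')): buffer="ovmacmmmml" (len 10), cursors c1@3 c2@8 c3@8 c4@8, authorship ..1..234..
After op 8 (delete): buffer="ovacml" (len 6), cursors c1@2 c2@4 c3@4 c4@4, authorship ......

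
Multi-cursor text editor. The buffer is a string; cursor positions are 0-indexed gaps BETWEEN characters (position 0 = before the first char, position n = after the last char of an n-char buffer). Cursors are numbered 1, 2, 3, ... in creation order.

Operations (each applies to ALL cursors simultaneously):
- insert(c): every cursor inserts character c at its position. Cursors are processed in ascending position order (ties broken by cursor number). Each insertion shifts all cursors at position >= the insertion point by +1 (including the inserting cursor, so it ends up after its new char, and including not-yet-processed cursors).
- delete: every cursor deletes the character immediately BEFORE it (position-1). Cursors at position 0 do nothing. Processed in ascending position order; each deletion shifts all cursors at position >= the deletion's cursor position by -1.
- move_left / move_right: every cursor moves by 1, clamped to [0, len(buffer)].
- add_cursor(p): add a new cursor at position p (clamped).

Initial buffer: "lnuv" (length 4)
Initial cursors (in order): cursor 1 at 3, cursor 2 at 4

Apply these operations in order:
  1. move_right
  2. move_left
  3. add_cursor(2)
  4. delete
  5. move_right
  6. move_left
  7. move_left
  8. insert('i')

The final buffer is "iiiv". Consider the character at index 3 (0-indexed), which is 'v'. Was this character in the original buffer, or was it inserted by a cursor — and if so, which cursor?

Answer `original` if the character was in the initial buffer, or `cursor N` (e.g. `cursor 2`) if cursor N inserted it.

Answer: original

Derivation:
After op 1 (move_right): buffer="lnuv" (len 4), cursors c1@4 c2@4, authorship ....
After op 2 (move_left): buffer="lnuv" (len 4), cursors c1@3 c2@3, authorship ....
After op 3 (add_cursor(2)): buffer="lnuv" (len 4), cursors c3@2 c1@3 c2@3, authorship ....
After op 4 (delete): buffer="v" (len 1), cursors c1@0 c2@0 c3@0, authorship .
After op 5 (move_right): buffer="v" (len 1), cursors c1@1 c2@1 c3@1, authorship .
After op 6 (move_left): buffer="v" (len 1), cursors c1@0 c2@0 c3@0, authorship .
After op 7 (move_left): buffer="v" (len 1), cursors c1@0 c2@0 c3@0, authorship .
After op 8 (insert('i')): buffer="iiiv" (len 4), cursors c1@3 c2@3 c3@3, authorship 123.
Authorship (.=original, N=cursor N): 1 2 3 .
Index 3: author = original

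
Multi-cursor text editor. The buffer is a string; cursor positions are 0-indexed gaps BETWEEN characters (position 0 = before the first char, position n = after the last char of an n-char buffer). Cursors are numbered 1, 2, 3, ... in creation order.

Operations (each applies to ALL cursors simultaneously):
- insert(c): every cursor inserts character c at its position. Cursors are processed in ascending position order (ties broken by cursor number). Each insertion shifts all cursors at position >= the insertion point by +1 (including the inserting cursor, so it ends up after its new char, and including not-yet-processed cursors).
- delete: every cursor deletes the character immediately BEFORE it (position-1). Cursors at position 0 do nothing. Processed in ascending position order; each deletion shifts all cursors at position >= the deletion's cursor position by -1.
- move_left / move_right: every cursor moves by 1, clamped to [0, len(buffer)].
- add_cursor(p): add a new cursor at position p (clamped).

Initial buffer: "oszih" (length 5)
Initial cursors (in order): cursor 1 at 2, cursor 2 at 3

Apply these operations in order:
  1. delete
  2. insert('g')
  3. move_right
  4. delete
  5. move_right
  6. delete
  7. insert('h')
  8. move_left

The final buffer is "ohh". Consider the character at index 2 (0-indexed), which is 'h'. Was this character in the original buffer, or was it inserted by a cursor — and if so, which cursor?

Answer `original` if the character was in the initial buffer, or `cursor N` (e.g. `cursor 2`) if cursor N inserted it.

After op 1 (delete): buffer="oih" (len 3), cursors c1@1 c2@1, authorship ...
After op 2 (insert('g')): buffer="oggih" (len 5), cursors c1@3 c2@3, authorship .12..
After op 3 (move_right): buffer="oggih" (len 5), cursors c1@4 c2@4, authorship .12..
After op 4 (delete): buffer="ogh" (len 3), cursors c1@2 c2@2, authorship .1.
After op 5 (move_right): buffer="ogh" (len 3), cursors c1@3 c2@3, authorship .1.
After op 6 (delete): buffer="o" (len 1), cursors c1@1 c2@1, authorship .
After op 7 (insert('h')): buffer="ohh" (len 3), cursors c1@3 c2@3, authorship .12
After op 8 (move_left): buffer="ohh" (len 3), cursors c1@2 c2@2, authorship .12
Authorship (.=original, N=cursor N): . 1 2
Index 2: author = 2

Answer: cursor 2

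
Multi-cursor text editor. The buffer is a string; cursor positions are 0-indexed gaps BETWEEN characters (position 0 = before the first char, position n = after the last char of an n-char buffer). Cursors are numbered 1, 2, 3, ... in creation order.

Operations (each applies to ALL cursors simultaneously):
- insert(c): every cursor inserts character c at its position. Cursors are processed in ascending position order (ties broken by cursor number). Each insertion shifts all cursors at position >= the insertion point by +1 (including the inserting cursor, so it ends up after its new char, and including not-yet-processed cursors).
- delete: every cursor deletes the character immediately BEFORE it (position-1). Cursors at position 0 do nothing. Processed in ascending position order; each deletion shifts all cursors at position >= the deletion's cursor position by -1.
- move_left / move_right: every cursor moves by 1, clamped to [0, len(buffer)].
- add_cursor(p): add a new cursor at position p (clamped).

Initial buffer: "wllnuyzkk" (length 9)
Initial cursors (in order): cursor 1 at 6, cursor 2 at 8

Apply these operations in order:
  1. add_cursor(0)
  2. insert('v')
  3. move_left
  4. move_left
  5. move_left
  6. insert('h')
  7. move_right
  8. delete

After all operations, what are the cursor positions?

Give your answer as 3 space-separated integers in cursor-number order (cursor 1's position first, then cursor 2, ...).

Answer: 6 9 1

Derivation:
After op 1 (add_cursor(0)): buffer="wllnuyzkk" (len 9), cursors c3@0 c1@6 c2@8, authorship .........
After op 2 (insert('v')): buffer="vwllnuyvzkvk" (len 12), cursors c3@1 c1@8 c2@11, authorship 3......1..2.
After op 3 (move_left): buffer="vwllnuyvzkvk" (len 12), cursors c3@0 c1@7 c2@10, authorship 3......1..2.
After op 4 (move_left): buffer="vwllnuyvzkvk" (len 12), cursors c3@0 c1@6 c2@9, authorship 3......1..2.
After op 5 (move_left): buffer="vwllnuyvzkvk" (len 12), cursors c3@0 c1@5 c2@8, authorship 3......1..2.
After op 6 (insert('h')): buffer="hvwllnhuyvhzkvk" (len 15), cursors c3@1 c1@7 c2@11, authorship 33....1..12..2.
After op 7 (move_right): buffer="hvwllnhuyvhzkvk" (len 15), cursors c3@2 c1@8 c2@12, authorship 33....1..12..2.
After op 8 (delete): buffer="hwllnhyvhkvk" (len 12), cursors c3@1 c1@6 c2@9, authorship 3....1.12.2.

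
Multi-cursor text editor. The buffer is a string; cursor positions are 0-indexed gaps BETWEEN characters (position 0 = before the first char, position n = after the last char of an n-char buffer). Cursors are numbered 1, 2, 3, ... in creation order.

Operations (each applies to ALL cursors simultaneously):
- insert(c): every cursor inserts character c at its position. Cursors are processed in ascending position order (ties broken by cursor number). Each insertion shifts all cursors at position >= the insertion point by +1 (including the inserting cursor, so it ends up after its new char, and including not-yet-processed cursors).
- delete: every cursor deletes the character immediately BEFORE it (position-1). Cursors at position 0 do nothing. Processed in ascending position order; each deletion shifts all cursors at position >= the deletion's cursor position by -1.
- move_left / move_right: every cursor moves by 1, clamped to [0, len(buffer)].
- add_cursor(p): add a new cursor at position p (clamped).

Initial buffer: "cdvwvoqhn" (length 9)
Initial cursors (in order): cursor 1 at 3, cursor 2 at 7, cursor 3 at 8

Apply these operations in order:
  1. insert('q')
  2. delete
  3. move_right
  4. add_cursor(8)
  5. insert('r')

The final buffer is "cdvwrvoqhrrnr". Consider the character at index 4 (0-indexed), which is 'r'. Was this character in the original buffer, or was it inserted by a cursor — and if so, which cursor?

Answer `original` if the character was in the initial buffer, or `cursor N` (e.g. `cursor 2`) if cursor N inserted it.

Answer: cursor 1

Derivation:
After op 1 (insert('q')): buffer="cdvqwvoqqhqn" (len 12), cursors c1@4 c2@9 c3@11, authorship ...1....2.3.
After op 2 (delete): buffer="cdvwvoqhn" (len 9), cursors c1@3 c2@7 c3@8, authorship .........
After op 3 (move_right): buffer="cdvwvoqhn" (len 9), cursors c1@4 c2@8 c3@9, authorship .........
After op 4 (add_cursor(8)): buffer="cdvwvoqhn" (len 9), cursors c1@4 c2@8 c4@8 c3@9, authorship .........
After op 5 (insert('r')): buffer="cdvwrvoqhrrnr" (len 13), cursors c1@5 c2@11 c4@11 c3@13, authorship ....1....24.3
Authorship (.=original, N=cursor N): . . . . 1 . . . . 2 4 . 3
Index 4: author = 1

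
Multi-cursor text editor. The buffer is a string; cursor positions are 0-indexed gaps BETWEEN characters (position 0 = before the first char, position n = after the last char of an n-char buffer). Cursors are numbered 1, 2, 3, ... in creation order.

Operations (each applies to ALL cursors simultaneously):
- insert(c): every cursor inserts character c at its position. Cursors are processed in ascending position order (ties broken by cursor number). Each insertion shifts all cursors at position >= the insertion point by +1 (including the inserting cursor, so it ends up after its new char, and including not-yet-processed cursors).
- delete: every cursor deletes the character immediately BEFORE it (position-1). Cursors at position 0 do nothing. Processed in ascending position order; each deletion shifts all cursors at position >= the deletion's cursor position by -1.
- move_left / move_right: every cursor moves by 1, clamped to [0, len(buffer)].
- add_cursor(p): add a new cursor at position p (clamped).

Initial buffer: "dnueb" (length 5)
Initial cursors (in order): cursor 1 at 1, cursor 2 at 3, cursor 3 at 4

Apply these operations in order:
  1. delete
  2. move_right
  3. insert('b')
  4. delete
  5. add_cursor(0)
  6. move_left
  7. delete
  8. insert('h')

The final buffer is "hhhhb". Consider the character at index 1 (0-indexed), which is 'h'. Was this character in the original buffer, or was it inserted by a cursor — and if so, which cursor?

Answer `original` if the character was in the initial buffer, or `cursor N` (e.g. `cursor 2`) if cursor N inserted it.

Answer: cursor 2

Derivation:
After op 1 (delete): buffer="nb" (len 2), cursors c1@0 c2@1 c3@1, authorship ..
After op 2 (move_right): buffer="nb" (len 2), cursors c1@1 c2@2 c3@2, authorship ..
After op 3 (insert('b')): buffer="nbbbb" (len 5), cursors c1@2 c2@5 c3@5, authorship .1.23
After op 4 (delete): buffer="nb" (len 2), cursors c1@1 c2@2 c3@2, authorship ..
After op 5 (add_cursor(0)): buffer="nb" (len 2), cursors c4@0 c1@1 c2@2 c3@2, authorship ..
After op 6 (move_left): buffer="nb" (len 2), cursors c1@0 c4@0 c2@1 c3@1, authorship ..
After op 7 (delete): buffer="b" (len 1), cursors c1@0 c2@0 c3@0 c4@0, authorship .
After op 8 (insert('h')): buffer="hhhhb" (len 5), cursors c1@4 c2@4 c3@4 c4@4, authorship 1234.
Authorship (.=original, N=cursor N): 1 2 3 4 .
Index 1: author = 2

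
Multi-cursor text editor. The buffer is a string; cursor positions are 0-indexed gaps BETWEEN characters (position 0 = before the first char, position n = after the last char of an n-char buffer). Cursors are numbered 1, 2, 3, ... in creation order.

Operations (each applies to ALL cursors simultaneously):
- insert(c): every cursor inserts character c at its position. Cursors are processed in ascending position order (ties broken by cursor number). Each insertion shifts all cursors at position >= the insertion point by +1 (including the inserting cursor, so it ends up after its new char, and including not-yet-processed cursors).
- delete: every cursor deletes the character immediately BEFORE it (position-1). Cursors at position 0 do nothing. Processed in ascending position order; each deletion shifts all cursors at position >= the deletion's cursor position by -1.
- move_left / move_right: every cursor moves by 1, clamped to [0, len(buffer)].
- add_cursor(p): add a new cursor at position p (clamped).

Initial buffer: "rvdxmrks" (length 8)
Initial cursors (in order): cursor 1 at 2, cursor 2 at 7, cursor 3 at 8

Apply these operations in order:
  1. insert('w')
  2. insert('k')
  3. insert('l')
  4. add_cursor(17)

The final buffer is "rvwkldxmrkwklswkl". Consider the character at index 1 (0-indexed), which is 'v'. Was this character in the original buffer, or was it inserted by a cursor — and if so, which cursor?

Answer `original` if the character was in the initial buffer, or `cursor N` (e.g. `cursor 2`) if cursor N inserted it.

Answer: original

Derivation:
After op 1 (insert('w')): buffer="rvwdxmrkwsw" (len 11), cursors c1@3 c2@9 c3@11, authorship ..1.....2.3
After op 2 (insert('k')): buffer="rvwkdxmrkwkswk" (len 14), cursors c1@4 c2@11 c3@14, authorship ..11.....22.33
After op 3 (insert('l')): buffer="rvwkldxmrkwklswkl" (len 17), cursors c1@5 c2@13 c3@17, authorship ..111.....222.333
After op 4 (add_cursor(17)): buffer="rvwkldxmrkwklswkl" (len 17), cursors c1@5 c2@13 c3@17 c4@17, authorship ..111.....222.333
Authorship (.=original, N=cursor N): . . 1 1 1 . . . . . 2 2 2 . 3 3 3
Index 1: author = original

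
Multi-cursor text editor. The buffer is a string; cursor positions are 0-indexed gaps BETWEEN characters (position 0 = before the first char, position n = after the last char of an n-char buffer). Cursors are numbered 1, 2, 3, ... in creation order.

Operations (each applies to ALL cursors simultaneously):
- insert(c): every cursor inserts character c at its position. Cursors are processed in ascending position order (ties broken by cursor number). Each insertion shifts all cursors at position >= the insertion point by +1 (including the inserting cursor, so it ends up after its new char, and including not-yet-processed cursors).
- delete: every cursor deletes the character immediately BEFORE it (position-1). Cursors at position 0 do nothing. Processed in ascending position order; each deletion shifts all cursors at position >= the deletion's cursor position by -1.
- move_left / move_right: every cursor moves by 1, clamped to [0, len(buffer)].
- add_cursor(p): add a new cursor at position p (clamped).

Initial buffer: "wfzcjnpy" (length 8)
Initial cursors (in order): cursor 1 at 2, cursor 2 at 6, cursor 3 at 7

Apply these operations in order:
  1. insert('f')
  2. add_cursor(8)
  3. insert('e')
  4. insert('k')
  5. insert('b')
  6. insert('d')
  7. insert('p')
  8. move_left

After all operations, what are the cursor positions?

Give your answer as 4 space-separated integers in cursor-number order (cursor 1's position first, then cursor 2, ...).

Answer: 7 22 29 22

Derivation:
After op 1 (insert('f')): buffer="wffzcjnfpfy" (len 11), cursors c1@3 c2@8 c3@10, authorship ..1....2.3.
After op 2 (add_cursor(8)): buffer="wffzcjnfpfy" (len 11), cursors c1@3 c2@8 c4@8 c3@10, authorship ..1....2.3.
After op 3 (insert('e')): buffer="wffezcjnfeepfey" (len 15), cursors c1@4 c2@11 c4@11 c3@14, authorship ..11....224.33.
After op 4 (insert('k')): buffer="wffekzcjnfeekkpfeky" (len 19), cursors c1@5 c2@14 c4@14 c3@18, authorship ..111....22424.333.
After op 5 (insert('b')): buffer="wffekbzcjnfeekkbbpfekby" (len 23), cursors c1@6 c2@17 c4@17 c3@22, authorship ..1111....2242424.3333.
After op 6 (insert('d')): buffer="wffekbdzcjnfeekkbbddpfekbdy" (len 27), cursors c1@7 c2@20 c4@20 c3@26, authorship ..11111....224242424.33333.
After op 7 (insert('p')): buffer="wffekbdpzcjnfeekkbbddpppfekbdpy" (len 31), cursors c1@8 c2@23 c4@23 c3@30, authorship ..111111....22424242424.333333.
After op 8 (move_left): buffer="wffekbdpzcjnfeekkbbddpppfekbdpy" (len 31), cursors c1@7 c2@22 c4@22 c3@29, authorship ..111111....22424242424.333333.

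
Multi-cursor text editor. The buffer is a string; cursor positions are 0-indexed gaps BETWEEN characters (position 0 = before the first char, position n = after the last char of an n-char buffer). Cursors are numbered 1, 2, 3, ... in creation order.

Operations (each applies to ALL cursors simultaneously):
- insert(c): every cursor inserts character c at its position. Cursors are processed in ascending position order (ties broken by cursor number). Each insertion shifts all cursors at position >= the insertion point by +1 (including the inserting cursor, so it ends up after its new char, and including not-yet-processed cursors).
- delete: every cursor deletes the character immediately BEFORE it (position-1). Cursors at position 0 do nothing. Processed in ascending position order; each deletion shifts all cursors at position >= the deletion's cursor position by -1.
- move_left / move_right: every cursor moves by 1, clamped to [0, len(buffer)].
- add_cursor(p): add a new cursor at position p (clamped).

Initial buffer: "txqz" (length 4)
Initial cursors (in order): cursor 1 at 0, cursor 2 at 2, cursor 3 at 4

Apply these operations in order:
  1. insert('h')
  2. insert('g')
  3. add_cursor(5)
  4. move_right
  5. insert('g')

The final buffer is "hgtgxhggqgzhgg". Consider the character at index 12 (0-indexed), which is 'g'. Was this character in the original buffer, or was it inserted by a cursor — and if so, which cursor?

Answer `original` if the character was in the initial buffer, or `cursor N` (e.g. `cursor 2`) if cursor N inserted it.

Answer: cursor 3

Derivation:
After op 1 (insert('h')): buffer="htxhqzh" (len 7), cursors c1@1 c2@4 c3@7, authorship 1..2..3
After op 2 (insert('g')): buffer="hgtxhgqzhg" (len 10), cursors c1@2 c2@6 c3@10, authorship 11..22..33
After op 3 (add_cursor(5)): buffer="hgtxhgqzhg" (len 10), cursors c1@2 c4@5 c2@6 c3@10, authorship 11..22..33
After op 4 (move_right): buffer="hgtxhgqzhg" (len 10), cursors c1@3 c4@6 c2@7 c3@10, authorship 11..22..33
After op 5 (insert('g')): buffer="hgtgxhggqgzhgg" (len 14), cursors c1@4 c4@8 c2@10 c3@14, authorship 11.1.224.2.333
Authorship (.=original, N=cursor N): 1 1 . 1 . 2 2 4 . 2 . 3 3 3
Index 12: author = 3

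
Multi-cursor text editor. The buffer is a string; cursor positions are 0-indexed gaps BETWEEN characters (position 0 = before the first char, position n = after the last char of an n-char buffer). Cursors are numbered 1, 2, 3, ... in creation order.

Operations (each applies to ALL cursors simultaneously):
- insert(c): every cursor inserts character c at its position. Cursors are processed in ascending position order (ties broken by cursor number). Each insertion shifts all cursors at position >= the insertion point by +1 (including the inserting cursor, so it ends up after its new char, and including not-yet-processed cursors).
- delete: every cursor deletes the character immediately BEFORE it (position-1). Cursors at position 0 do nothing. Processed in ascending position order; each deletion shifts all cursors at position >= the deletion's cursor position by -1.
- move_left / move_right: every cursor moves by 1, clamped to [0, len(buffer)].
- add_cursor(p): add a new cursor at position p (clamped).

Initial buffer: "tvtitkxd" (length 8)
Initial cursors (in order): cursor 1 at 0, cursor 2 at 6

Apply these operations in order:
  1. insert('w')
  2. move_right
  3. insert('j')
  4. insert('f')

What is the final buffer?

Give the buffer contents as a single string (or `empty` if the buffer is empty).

After op 1 (insert('w')): buffer="wtvtitkwxd" (len 10), cursors c1@1 c2@8, authorship 1......2..
After op 2 (move_right): buffer="wtvtitkwxd" (len 10), cursors c1@2 c2@9, authorship 1......2..
After op 3 (insert('j')): buffer="wtjvtitkwxjd" (len 12), cursors c1@3 c2@11, authorship 1.1.....2.2.
After op 4 (insert('f')): buffer="wtjfvtitkwxjfd" (len 14), cursors c1@4 c2@13, authorship 1.11.....2.22.

Answer: wtjfvtitkwxjfd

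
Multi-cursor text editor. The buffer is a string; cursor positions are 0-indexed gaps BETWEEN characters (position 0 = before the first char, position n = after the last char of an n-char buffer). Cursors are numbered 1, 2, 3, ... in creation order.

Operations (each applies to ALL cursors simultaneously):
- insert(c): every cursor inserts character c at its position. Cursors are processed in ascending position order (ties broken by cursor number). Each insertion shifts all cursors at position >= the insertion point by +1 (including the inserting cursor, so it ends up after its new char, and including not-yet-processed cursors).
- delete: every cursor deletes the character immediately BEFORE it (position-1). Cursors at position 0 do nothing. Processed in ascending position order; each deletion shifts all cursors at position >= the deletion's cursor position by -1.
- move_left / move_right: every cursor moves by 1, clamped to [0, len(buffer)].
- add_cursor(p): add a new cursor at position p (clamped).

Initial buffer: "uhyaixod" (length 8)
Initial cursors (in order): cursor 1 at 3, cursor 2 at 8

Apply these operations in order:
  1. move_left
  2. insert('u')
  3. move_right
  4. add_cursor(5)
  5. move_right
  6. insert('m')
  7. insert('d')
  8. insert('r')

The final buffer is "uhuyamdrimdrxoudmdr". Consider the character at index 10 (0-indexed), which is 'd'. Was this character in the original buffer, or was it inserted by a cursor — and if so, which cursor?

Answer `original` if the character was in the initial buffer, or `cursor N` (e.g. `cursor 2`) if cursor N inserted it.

After op 1 (move_left): buffer="uhyaixod" (len 8), cursors c1@2 c2@7, authorship ........
After op 2 (insert('u')): buffer="uhuyaixoud" (len 10), cursors c1@3 c2@9, authorship ..1.....2.
After op 3 (move_right): buffer="uhuyaixoud" (len 10), cursors c1@4 c2@10, authorship ..1.....2.
After op 4 (add_cursor(5)): buffer="uhuyaixoud" (len 10), cursors c1@4 c3@5 c2@10, authorship ..1.....2.
After op 5 (move_right): buffer="uhuyaixoud" (len 10), cursors c1@5 c3@6 c2@10, authorship ..1.....2.
After op 6 (insert('m')): buffer="uhuyamimxoudm" (len 13), cursors c1@6 c3@8 c2@13, authorship ..1..1.3..2.2
After op 7 (insert('d')): buffer="uhuyamdimdxoudmd" (len 16), cursors c1@7 c3@10 c2@16, authorship ..1..11.33..2.22
After op 8 (insert('r')): buffer="uhuyamdrimdrxoudmdr" (len 19), cursors c1@8 c3@12 c2@19, authorship ..1..111.333..2.222
Authorship (.=original, N=cursor N): . . 1 . . 1 1 1 . 3 3 3 . . 2 . 2 2 2
Index 10: author = 3

Answer: cursor 3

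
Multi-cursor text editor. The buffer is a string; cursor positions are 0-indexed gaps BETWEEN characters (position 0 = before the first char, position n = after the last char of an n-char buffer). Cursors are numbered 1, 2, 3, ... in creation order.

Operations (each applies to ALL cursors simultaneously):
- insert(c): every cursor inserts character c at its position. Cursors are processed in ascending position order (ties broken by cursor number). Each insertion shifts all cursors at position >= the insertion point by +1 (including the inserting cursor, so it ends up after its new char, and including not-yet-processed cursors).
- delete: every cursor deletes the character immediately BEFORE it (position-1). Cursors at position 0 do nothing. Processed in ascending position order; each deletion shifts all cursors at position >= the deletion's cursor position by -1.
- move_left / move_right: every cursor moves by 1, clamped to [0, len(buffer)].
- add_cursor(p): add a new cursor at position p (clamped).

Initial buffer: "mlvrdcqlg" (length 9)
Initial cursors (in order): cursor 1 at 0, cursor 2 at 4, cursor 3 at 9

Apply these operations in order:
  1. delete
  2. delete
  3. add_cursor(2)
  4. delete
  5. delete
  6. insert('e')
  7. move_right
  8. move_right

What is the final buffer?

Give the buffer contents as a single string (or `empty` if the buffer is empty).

After op 1 (delete): buffer="mlvdcql" (len 7), cursors c1@0 c2@3 c3@7, authorship .......
After op 2 (delete): buffer="mldcq" (len 5), cursors c1@0 c2@2 c3@5, authorship .....
After op 3 (add_cursor(2)): buffer="mldcq" (len 5), cursors c1@0 c2@2 c4@2 c3@5, authorship .....
After op 4 (delete): buffer="dc" (len 2), cursors c1@0 c2@0 c4@0 c3@2, authorship ..
After op 5 (delete): buffer="d" (len 1), cursors c1@0 c2@0 c4@0 c3@1, authorship .
After op 6 (insert('e')): buffer="eeede" (len 5), cursors c1@3 c2@3 c4@3 c3@5, authorship 124.3
After op 7 (move_right): buffer="eeede" (len 5), cursors c1@4 c2@4 c4@4 c3@5, authorship 124.3
After op 8 (move_right): buffer="eeede" (len 5), cursors c1@5 c2@5 c3@5 c4@5, authorship 124.3

Answer: eeede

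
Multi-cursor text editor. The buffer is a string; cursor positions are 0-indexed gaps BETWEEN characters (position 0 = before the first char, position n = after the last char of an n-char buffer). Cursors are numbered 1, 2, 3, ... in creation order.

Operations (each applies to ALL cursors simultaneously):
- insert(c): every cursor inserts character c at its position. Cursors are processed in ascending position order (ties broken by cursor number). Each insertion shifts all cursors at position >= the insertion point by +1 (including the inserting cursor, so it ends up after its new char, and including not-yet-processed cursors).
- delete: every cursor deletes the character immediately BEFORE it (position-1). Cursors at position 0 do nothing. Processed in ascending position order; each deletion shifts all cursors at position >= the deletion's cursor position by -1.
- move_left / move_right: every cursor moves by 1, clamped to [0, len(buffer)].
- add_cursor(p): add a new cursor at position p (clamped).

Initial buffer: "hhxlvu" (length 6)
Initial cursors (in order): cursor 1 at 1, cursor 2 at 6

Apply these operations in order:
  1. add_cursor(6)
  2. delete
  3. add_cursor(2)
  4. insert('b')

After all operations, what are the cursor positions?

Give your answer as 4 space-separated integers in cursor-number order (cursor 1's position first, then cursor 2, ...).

After op 1 (add_cursor(6)): buffer="hhxlvu" (len 6), cursors c1@1 c2@6 c3@6, authorship ......
After op 2 (delete): buffer="hxl" (len 3), cursors c1@0 c2@3 c3@3, authorship ...
After op 3 (add_cursor(2)): buffer="hxl" (len 3), cursors c1@0 c4@2 c2@3 c3@3, authorship ...
After op 4 (insert('b')): buffer="bhxblbb" (len 7), cursors c1@1 c4@4 c2@7 c3@7, authorship 1..4.23

Answer: 1 7 7 4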